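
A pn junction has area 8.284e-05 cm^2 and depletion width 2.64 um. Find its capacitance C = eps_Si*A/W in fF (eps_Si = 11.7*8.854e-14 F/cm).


Step 1: eps_Si = 11.7 * 8.854e-14 = 1.035918e-12 F/cm
Step 2: W in cm = 2.64 * 1e-4 = 2.64e-04 cm
Step 3: C = 1.035918e-12 * 8.284e-05 / 2.64e-04 = 3.250585e-13 F
Step 4: C = 325.06 fF

325.06


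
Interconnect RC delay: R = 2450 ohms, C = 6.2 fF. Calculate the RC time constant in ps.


Step 1: tau = R * C
Step 2: tau = 2450 * 6.2 fF = 2450 * 6.2e-15 F
Step 3: tau = 1.519e-11 s = 15.19 ps

15.19


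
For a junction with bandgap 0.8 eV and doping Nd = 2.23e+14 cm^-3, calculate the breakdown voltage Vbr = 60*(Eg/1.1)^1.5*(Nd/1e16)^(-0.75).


Step 1: Eg/1.1 = 0.8/1.1 = 0.727273
Step 2: (Eg/1.1)^1.5 = 0.727273^1.5 = 0.620221
Step 3: (Nd/1e16)^(-0.75) = (0.0223)^(-0.75) = 17.328914
Step 4: Vbr = 60 * 0.620221 * 17.328914 = 644.9 V

644.9


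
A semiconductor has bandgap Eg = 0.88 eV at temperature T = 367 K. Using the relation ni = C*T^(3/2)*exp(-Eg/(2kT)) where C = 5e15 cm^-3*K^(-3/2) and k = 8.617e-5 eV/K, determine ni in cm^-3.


Step 1: Compute kT = 8.617e-5 * 367 = 0.03162439 eV
Step 2: Exponent = -Eg/(2kT) = -0.88/(2*0.03162439) = -13.91331
Step 3: T^(3/2) = 367^1.5 = 7030.71
Step 4: ni = 5e15 * 7030.71 * exp(-13.91331) = 3.19e+13 cm^-3

3.19e+13


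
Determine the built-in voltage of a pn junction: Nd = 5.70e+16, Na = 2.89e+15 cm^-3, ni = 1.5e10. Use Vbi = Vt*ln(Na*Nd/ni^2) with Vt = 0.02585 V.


Step 1: Compute Na*Nd/ni^2 = 2.89e+15 * 5.70e+16 / (1.5e10)^2 = 7.3213e+11
Step 2: ln(7.3213e+11) = 27.3192
Step 3: Vbi = 0.02585 * 27.3192 = 0.706 V

0.706


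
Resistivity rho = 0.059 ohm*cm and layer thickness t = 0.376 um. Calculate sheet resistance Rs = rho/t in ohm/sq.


Step 1: Convert thickness to cm: t = 0.376 um = 3.7600e-05 cm
Step 2: Rs = rho / t = 0.059 / 3.7600e-05
Step 3: Rs = 1569.1 ohm/sq

1569.1


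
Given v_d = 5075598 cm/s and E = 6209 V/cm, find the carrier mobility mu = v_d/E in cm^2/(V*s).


Step 1: mu = v_d / E
Step 2: mu = 5075598 / 6209
Step 3: mu = 817.46 cm^2/(V*s)

817.46


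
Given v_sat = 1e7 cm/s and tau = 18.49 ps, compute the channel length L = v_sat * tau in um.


Step 1: tau in seconds = 18.49 ps * 1e-12 = 1.8490e-11 s
Step 2: L = v_sat * tau = 1e7 * 1.8490e-11 = 1.8490e-04 cm
Step 3: L in um = 1.8490e-04 * 1e4 = 1.849 um

1.849


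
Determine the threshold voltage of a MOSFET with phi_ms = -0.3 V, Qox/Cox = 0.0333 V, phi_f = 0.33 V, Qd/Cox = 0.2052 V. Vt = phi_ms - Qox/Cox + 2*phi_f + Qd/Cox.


Step 1: Vt = phi_ms - Qox/Cox + 2*phi_f + Qd/Cox
Step 2: Vt = -0.3 - 0.0333 + 2*0.33 + 0.2052
Step 3: Vt = -0.3 - 0.0333 + 0.66 + 0.2052
Step 4: Vt = 0.5319 V

0.5319


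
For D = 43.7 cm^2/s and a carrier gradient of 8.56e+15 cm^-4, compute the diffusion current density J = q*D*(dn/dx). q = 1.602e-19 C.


Step 1: J = q * D * (dn/dx)
Step 2: J = 1.602e-19 * 43.7 * 8.56e+15
Step 3: J = 5.99e-02 A/cm^2

5.99e-02


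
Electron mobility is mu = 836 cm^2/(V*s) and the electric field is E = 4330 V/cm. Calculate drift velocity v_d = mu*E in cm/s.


Step 1: v_d = mu * E
Step 2: v_d = 836 * 4330 = 3619880
Step 3: v_d = 3.62e+06 cm/s

3.62e+06


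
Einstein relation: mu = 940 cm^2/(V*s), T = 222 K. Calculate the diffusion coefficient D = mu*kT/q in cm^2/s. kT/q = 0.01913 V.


Step 1: D = mu * (kT/q)
Step 2: D = 940 * 0.01913
Step 3: D = 17.98 cm^2/s

17.98


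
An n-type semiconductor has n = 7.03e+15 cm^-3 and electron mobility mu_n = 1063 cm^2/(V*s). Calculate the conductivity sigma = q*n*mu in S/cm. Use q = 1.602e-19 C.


Step 1: sigma = q * n * mu
Step 2: sigma = 1.602e-19 * 7.03e+15 * 1063
Step 3: sigma = 1.197e+00 S/cm

1.197e+00


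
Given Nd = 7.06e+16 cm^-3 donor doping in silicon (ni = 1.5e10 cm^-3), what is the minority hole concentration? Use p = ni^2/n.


Step 1: Since Nd >> ni, n ≈ Nd = 7.06e+16 cm^-3
Step 2: p = ni^2 / n = (1.5e10)^2 / 7.06e+16
Step 3: p = 2.25e20 / 7.06e+16 = 3.19e+03 cm^-3

3.19e+03


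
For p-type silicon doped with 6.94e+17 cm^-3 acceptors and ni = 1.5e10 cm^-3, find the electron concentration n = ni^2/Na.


Step 1: Majority hole concentration p ≈ Na = 6.94e+17 cm^-3
Step 2: n = ni^2 / Na = (1.5e10)^2 / 6.94e+17
Step 3: n = 3.24e+02 cm^-3

3.24e+02


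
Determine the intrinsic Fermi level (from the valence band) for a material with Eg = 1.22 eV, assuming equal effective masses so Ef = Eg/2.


Step 1: For an intrinsic semiconductor, the Fermi level sits at midgap.
Step 2: Ef = Eg / 2 = 1.22 / 2 = 0.61 eV

0.61


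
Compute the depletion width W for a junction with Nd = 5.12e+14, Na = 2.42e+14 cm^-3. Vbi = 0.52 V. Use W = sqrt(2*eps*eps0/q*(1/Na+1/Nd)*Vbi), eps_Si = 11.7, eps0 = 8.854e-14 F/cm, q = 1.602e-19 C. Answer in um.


Step 1: 1/Na + 1/Nd = 1/2.42e+14 + 1/5.12e+14 = 6.08536e-15
Step 2: 2*eps*eps0/q = 2*11.7*8.854e-14/1.602e-19 = 1.293281e+07
Step 3: W^2 = 1.293281e+07 * 6.08536e-15 * 0.52 = 4.09244e-08
Step 4: W = sqrt(4.09244e-08) = 2.023e-04 cm = 2.023 um

2.023


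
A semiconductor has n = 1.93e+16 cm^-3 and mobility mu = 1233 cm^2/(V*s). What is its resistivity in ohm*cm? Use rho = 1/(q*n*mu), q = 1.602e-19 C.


Step 1: sigma = q * n * mu = 1.602e-19 * 1.93e+16 * 1233 = 3.81226e+00 S/cm
Step 2: rho = 1 / sigma = 1 / 3.81226e+00 = 0.2623 ohm*cm

0.2623


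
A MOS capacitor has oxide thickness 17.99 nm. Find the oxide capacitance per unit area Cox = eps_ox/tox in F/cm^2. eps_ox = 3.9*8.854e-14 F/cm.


Step 1: eps_ox = 3.9 * 8.854e-14 = 3.45306e-13 F/cm
Step 2: tox in cm = 17.99 nm * 1e-7 = 1.7990e-06 cm
Step 3: Cox = 3.45306e-13 / 1.7990e-06 = 1.92e-07 F/cm^2

1.92e-07


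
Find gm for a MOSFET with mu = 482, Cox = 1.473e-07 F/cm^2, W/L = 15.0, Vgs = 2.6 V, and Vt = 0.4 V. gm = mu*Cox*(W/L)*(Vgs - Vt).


Step 1: Vov = Vgs - Vt = 2.6 - 0.4 = 2.2 V
Step 2: gm = mu * Cox * (W/L) * Vov
Step 3: gm = 482 * 1.473e-07 * 15.0 * 2.2 = 2.34e-03 S

2.34e-03


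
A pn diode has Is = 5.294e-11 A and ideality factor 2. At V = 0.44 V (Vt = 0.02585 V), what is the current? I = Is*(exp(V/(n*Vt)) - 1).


Step 1: V/(n*Vt) = 0.44/(2*0.02585) = 8.5106
Step 2: exp(8.5106) = 4.9671e+03
Step 3: I = 5.294e-11 * (4.9671e+03 - 1) = 2.63e-07 A

2.63e-07


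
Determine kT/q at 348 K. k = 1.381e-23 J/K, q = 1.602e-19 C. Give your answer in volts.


Step 1: kT = 1.381e-23 * 348 = 4.80588e-21 J
Step 2: Vt = kT/q = 4.80588e-21 / 1.602e-19
Step 3: Vt = 0.03 V

0.03


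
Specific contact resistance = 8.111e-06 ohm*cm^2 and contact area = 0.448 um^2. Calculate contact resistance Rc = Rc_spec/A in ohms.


Step 1: Convert area to cm^2: 0.448 um^2 = 4.4800e-09 cm^2
Step 2: Rc = Rc_spec / A = 8.111e-06 / 4.4800e-09
Step 3: Rc = 1.81e+03 ohms

1.81e+03


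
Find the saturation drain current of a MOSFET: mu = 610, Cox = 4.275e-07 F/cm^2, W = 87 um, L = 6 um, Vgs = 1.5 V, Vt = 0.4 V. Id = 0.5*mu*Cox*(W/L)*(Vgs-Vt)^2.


Step 1: Overdrive voltage Vov = Vgs - Vt = 1.5 - 0.4 = 1.1 V
Step 2: W/L = 87/6 = 14.5
Step 3: Id = 0.5 * 610 * 4.275e-07 * 14.5 * 1.1^2
Step 4: Id = 2.29e-03 A

2.29e-03


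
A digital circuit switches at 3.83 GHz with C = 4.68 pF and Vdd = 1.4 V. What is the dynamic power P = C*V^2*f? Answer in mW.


Step 1: V^2 = 1.4^2 = 1.96 V^2
Step 2: P = C*V^2*f = 4.68e-12 F * 1.96 * 3.83e9 Hz
Step 3: P = 3.5131824e-02 W
Step 4: P = 35.132 mW

35.132


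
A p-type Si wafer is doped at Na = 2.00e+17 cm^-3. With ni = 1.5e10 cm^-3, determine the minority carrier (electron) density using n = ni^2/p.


Step 1: Majority hole concentration p ≈ Na = 2.00e+17 cm^-3
Step 2: n = ni^2 / Na = (1.5e10)^2 / 2.00e+17
Step 3: n = 1.13e+03 cm^-3

1.13e+03


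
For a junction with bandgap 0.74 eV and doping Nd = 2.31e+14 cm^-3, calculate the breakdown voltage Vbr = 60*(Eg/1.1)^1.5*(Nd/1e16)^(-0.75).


Step 1: Eg/1.1 = 0.74/1.1 = 0.672727
Step 2: (Eg/1.1)^1.5 = 0.672727^1.5 = 0.551770
Step 3: (Nd/1e16)^(-0.75) = (0.0231)^(-0.75) = 16.876835
Step 4: Vbr = 60 * 0.551770 * 16.876835 = 558.7 V

558.7


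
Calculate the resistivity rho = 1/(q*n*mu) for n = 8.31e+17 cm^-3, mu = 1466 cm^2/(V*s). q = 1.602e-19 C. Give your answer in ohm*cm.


Step 1: sigma = q * n * mu = 1.602e-19 * 8.31e+17 * 1466 = 1.95163e+02 S/cm
Step 2: rho = 1 / sigma = 1 / 1.95163e+02 = 0.005124 ohm*cm

0.005124


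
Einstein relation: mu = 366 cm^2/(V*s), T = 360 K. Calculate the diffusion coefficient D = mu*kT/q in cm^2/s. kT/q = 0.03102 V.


Step 1: D = mu * (kT/q)
Step 2: D = 366 * 0.03102
Step 3: D = 11.35 cm^2/s

11.35


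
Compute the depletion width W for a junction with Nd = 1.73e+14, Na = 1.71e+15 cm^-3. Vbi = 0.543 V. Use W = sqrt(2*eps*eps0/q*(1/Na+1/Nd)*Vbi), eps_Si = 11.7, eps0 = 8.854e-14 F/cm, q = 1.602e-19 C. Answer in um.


Step 1: 1/Na + 1/Nd = 1/1.71e+15 + 1/1.73e+14 = 6.36514e-15
Step 2: 2*eps*eps0/q = 2*11.7*8.854e-14/1.602e-19 = 1.293281e+07
Step 3: W^2 = 1.293281e+07 * 6.36514e-15 * 0.543 = 4.46993e-08
Step 4: W = sqrt(4.46993e-08) = 2.114e-04 cm = 2.114 um

2.114


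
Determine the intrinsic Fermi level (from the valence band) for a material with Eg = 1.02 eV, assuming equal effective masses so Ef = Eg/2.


Step 1: For an intrinsic semiconductor, the Fermi level sits at midgap.
Step 2: Ef = Eg / 2 = 1.02 / 2 = 0.51 eV

0.51


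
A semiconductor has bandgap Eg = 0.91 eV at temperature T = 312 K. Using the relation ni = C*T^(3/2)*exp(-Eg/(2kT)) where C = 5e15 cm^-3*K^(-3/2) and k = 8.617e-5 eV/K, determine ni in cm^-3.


Step 1: Compute kT = 8.617e-5 * 312 = 0.02688504 eV
Step 2: Exponent = -Eg/(2kT) = -0.91/(2*0.02688504) = -16.92391
Step 3: T^(3/2) = 312^1.5 = 5511.02
Step 4: ni = 5e15 * 5511.02 * exp(-16.92391) = 1.23e+12 cm^-3

1.23e+12


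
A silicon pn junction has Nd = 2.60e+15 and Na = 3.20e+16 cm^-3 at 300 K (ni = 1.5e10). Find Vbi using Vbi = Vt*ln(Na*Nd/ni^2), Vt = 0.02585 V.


Step 1: Compute Na*Nd/ni^2 = 3.20e+16 * 2.60e+15 / (1.5e10)^2 = 3.6978e+11
Step 2: ln(3.6978e+11) = 26.6362
Step 3: Vbi = 0.02585 * 26.6362 = 0.689 V

0.689


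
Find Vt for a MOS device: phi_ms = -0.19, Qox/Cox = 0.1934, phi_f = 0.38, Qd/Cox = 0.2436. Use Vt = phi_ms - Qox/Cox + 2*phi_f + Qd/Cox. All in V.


Step 1: Vt = phi_ms - Qox/Cox + 2*phi_f + Qd/Cox
Step 2: Vt = -0.19 - 0.1934 + 2*0.38 + 0.2436
Step 3: Vt = -0.19 - 0.1934 + 0.76 + 0.2436
Step 4: Vt = 0.6202 V

0.6202


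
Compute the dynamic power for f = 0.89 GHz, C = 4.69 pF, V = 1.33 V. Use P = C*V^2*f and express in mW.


Step 1: V^2 = 1.33^2 = 1.7689 V^2
Step 2: P = C*V^2*f = 4.69e-12 F * 1.7689 * 0.89e9 Hz
Step 3: P = 7.38356549e-03 W
Step 4: P = 7.384 mW

7.384


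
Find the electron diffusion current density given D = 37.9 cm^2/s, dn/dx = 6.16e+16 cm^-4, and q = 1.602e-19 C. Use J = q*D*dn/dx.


Step 1: J = q * D * (dn/dx)
Step 2: J = 1.602e-19 * 37.9 * 6.16e+16
Step 3: J = 3.74e-01 A/cm^2

3.74e-01


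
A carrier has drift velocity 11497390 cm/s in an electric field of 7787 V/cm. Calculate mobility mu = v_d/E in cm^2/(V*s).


Step 1: mu = v_d / E
Step 2: mu = 11497390 / 7787
Step 3: mu = 1476.49 cm^2/(V*s)

1476.49


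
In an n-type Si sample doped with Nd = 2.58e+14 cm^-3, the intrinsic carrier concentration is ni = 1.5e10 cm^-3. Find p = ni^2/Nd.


Step 1: Since Nd >> ni, n ≈ Nd = 2.58e+14 cm^-3
Step 2: p = ni^2 / n = (1.5e10)^2 / 2.58e+14
Step 3: p = 2.25e20 / 2.58e+14 = 8.72e+05 cm^-3

8.72e+05


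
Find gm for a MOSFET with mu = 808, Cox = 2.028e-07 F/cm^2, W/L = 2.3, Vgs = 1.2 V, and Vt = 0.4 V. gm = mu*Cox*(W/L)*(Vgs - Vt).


Step 1: Vov = Vgs - Vt = 1.2 - 0.4 = 0.8 V
Step 2: gm = mu * Cox * (W/L) * Vov
Step 3: gm = 808 * 2.028e-07 * 2.3 * 0.8 = 3.02e-04 S

3.02e-04


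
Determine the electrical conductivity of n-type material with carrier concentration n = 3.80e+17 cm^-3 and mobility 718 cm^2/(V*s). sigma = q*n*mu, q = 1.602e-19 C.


Step 1: sigma = q * n * mu
Step 2: sigma = 1.602e-19 * 3.80e+17 * 718
Step 3: sigma = 4.371e+01 S/cm

4.371e+01


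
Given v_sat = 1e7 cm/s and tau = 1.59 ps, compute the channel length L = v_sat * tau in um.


Step 1: tau in seconds = 1.59 ps * 1e-12 = 1.5900e-12 s
Step 2: L = v_sat * tau = 1e7 * 1.5900e-12 = 1.5900e-05 cm
Step 3: L in um = 1.5900e-05 * 1e4 = 0.159 um

0.159


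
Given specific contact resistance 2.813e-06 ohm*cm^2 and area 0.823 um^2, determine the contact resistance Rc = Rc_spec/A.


Step 1: Convert area to cm^2: 0.823 um^2 = 8.2300e-09 cm^2
Step 2: Rc = Rc_spec / A = 2.813e-06 / 8.2300e-09
Step 3: Rc = 3.42e+02 ohms

3.42e+02


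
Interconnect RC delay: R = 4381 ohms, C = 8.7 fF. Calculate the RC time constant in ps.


Step 1: tau = R * C
Step 2: tau = 4381 * 8.7 fF = 4381 * 8.7e-15 F
Step 3: tau = 3.81147e-11 s = 38.1147 ps

38.1147


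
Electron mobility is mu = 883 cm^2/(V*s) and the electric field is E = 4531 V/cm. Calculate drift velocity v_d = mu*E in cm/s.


Step 1: v_d = mu * E
Step 2: v_d = 883 * 4531 = 4000873
Step 3: v_d = 4.00e+06 cm/s

4.00e+06


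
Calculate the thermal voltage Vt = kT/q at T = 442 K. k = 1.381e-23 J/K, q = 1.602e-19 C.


Step 1: kT = 1.381e-23 * 442 = 6.10402e-21 J
Step 2: Vt = kT/q = 6.10402e-21 / 1.602e-19
Step 3: Vt = 0.0381 V

0.0381


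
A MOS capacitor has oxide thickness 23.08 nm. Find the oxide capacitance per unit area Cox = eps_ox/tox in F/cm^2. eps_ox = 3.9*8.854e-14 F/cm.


Step 1: eps_ox = 3.9 * 8.854e-14 = 3.45306e-13 F/cm
Step 2: tox in cm = 23.08 nm * 1e-7 = 2.3080e-06 cm
Step 3: Cox = 3.45306e-13 / 2.3080e-06 = 1.50e-07 F/cm^2

1.50e-07


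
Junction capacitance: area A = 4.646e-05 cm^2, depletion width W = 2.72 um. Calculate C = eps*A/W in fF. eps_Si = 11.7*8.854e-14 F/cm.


Step 1: eps_Si = 11.7 * 8.854e-14 = 1.035918e-12 F/cm
Step 2: W in cm = 2.72 * 1e-4 = 2.72e-04 cm
Step 3: C = 1.035918e-12 * 4.646e-05 / 2.72e-04 = 1.769439e-13 F
Step 4: C = 176.94 fF

176.94


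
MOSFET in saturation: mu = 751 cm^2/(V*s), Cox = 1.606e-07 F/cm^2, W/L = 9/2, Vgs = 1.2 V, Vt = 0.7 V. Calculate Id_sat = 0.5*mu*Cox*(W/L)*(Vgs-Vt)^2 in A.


Step 1: Overdrive voltage Vov = Vgs - Vt = 1.2 - 0.7 = 0.5 V
Step 2: W/L = 9/2 = 4.5
Step 3: Id = 0.5 * 751 * 1.606e-07 * 4.5 * 0.5^2
Step 4: Id = 6.78e-05 A

6.78e-05


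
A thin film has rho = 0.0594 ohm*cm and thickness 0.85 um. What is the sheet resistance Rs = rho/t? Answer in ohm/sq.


Step 1: Convert thickness to cm: t = 0.85 um = 8.5000e-05 cm
Step 2: Rs = rho / t = 0.0594 / 8.5000e-05
Step 3: Rs = 698.8 ohm/sq

698.8


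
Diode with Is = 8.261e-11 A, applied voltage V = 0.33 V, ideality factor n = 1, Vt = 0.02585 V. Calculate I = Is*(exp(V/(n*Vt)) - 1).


Step 1: V/(n*Vt) = 0.33/(1*0.02585) = 12.7660
Step 2: exp(12.7660) = 3.5011e+05
Step 3: I = 8.261e-11 * (3.5011e+05 - 1) = 2.89e-05 A

2.89e-05


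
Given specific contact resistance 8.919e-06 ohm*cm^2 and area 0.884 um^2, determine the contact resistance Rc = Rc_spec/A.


Step 1: Convert area to cm^2: 0.884 um^2 = 8.8400e-09 cm^2
Step 2: Rc = Rc_spec / A = 8.919e-06 / 8.8400e-09
Step 3: Rc = 1.01e+03 ohms

1.01e+03


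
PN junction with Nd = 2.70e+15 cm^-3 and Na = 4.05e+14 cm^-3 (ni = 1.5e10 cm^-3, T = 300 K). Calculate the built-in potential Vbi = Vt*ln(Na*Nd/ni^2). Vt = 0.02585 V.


Step 1: Compute Na*Nd/ni^2 = 4.05e+14 * 2.70e+15 / (1.5e10)^2 = 4.8600e+09
Step 2: ln(4.8600e+09) = 22.3043
Step 3: Vbi = 0.02585 * 22.3043 = 0.577 V

0.577


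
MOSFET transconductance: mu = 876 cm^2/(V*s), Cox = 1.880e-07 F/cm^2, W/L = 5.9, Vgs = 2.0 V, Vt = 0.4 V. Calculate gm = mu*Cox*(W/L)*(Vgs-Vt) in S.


Step 1: Vov = Vgs - Vt = 2.0 - 0.4 = 1.6 V
Step 2: gm = mu * Cox * (W/L) * Vov
Step 3: gm = 876 * 1.880e-07 * 5.9 * 1.6 = 1.55e-03 S

1.55e-03


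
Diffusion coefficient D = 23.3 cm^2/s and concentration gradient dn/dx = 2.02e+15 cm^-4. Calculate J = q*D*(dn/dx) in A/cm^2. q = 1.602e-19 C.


Step 1: J = q * D * (dn/dx)
Step 2: J = 1.602e-19 * 23.3 * 2.02e+15
Step 3: J = 7.54e-03 A/cm^2

7.54e-03


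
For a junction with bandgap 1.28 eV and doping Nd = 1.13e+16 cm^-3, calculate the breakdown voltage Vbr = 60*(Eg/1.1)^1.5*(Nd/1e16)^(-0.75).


Step 1: Eg/1.1 = 1.28/1.1 = 1.163636
Step 2: (Eg/1.1)^1.5 = 1.163636^1.5 = 1.255237
Step 3: (Nd/1e16)^(-0.75) = (1.13)^(-0.75) = 0.912412
Step 4: Vbr = 60 * 1.255237 * 0.912412 = 68.7 V

68.7


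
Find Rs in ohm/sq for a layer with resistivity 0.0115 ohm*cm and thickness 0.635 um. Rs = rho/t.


Step 1: Convert thickness to cm: t = 0.635 um = 6.3500e-05 cm
Step 2: Rs = rho / t = 0.0115 / 6.3500e-05
Step 3: Rs = 181.1 ohm/sq

181.1


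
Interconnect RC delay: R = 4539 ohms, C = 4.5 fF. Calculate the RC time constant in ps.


Step 1: tau = R * C
Step 2: tau = 4539 * 4.5 fF = 4539 * 4.5e-15 F
Step 3: tau = 2.04255e-11 s = 20.4255 ps

20.4255


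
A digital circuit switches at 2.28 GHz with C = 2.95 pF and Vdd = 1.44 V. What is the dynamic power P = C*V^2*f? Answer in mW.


Step 1: V^2 = 1.44^2 = 2.0736 V^2
Step 2: P = C*V^2*f = 2.95e-12 F * 2.0736 * 2.28e9 Hz
Step 3: P = 1.39470336e-02 W
Step 4: P = 13.947 mW

13.947


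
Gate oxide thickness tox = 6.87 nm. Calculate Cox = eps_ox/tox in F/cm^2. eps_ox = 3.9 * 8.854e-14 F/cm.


Step 1: eps_ox = 3.9 * 8.854e-14 = 3.45306e-13 F/cm
Step 2: tox in cm = 6.87 nm * 1e-7 = 6.8700e-07 cm
Step 3: Cox = 3.45306e-13 / 6.8700e-07 = 5.03e-07 F/cm^2

5.03e-07


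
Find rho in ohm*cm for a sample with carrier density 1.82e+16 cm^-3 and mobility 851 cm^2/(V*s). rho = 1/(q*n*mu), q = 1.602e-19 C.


Step 1: sigma = q * n * mu = 1.602e-19 * 1.82e+16 * 851 = 2.48121e+00 S/cm
Step 2: rho = 1 / sigma = 1 / 2.48121e+00 = 0.403 ohm*cm

0.403


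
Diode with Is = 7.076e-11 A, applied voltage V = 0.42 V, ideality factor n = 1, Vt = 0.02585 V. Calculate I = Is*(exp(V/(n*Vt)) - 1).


Step 1: V/(n*Vt) = 0.42/(1*0.02585) = 16.2476
Step 2: exp(16.2476) = 1.1383e+07
Step 3: I = 7.076e-11 * (1.1383e+07 - 1) = 8.05e-04 A

8.05e-04


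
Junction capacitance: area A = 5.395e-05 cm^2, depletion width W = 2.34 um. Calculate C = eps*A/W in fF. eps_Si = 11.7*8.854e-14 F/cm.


Step 1: eps_Si = 11.7 * 8.854e-14 = 1.035918e-12 F/cm
Step 2: W in cm = 2.34 * 1e-4 = 2.34e-04 cm
Step 3: C = 1.035918e-12 * 5.395e-05 / 2.34e-04 = 2.388367e-13 F
Step 4: C = 238.84 fF

238.84


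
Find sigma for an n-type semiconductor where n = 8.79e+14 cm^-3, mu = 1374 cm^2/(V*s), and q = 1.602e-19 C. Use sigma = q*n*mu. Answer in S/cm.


Step 1: sigma = q * n * mu
Step 2: sigma = 1.602e-19 * 8.79e+14 * 1374
Step 3: sigma = 1.935e-01 S/cm

1.935e-01


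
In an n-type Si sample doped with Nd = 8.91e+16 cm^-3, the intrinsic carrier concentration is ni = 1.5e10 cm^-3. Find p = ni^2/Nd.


Step 1: Since Nd >> ni, n ≈ Nd = 8.91e+16 cm^-3
Step 2: p = ni^2 / n = (1.5e10)^2 / 8.91e+16
Step 3: p = 2.25e20 / 8.91e+16 = 2.53e+03 cm^-3

2.53e+03


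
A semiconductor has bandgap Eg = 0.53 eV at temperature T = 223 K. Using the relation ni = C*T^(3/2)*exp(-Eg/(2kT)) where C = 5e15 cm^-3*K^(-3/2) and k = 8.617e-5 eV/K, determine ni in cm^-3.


Step 1: Compute kT = 8.617e-5 * 223 = 0.01921591 eV
Step 2: Exponent = -Eg/(2kT) = -0.53/(2*0.01921591) = -13.79066
Step 3: T^(3/2) = 223^1.5 = 3330.10
Step 4: ni = 5e15 * 3330.10 * exp(-13.79066) = 1.71e+13 cm^-3

1.71e+13


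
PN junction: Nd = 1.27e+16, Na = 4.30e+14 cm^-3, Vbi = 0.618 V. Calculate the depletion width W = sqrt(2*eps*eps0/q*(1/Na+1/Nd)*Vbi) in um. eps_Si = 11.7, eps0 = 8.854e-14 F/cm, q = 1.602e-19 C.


Step 1: 1/Na + 1/Nd = 1/4.30e+14 + 1/1.27e+16 = 2.40432e-15
Step 2: 2*eps*eps0/q = 2*11.7*8.854e-14/1.602e-19 = 1.293281e+07
Step 3: W^2 = 1.293281e+07 * 2.40432e-15 * 0.618 = 1.92165e-08
Step 4: W = sqrt(1.92165e-08) = 1.386e-04 cm = 1.386 um

1.386


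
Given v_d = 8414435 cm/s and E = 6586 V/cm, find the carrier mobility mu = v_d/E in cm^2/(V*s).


Step 1: mu = v_d / E
Step 2: mu = 8414435 / 6586
Step 3: mu = 1277.62 cm^2/(V*s)

1277.62


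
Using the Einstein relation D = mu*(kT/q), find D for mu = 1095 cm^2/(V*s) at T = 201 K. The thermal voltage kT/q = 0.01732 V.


Step 1: D = mu * (kT/q)
Step 2: D = 1095 * 0.01732
Step 3: D = 18.97 cm^2/s

18.97


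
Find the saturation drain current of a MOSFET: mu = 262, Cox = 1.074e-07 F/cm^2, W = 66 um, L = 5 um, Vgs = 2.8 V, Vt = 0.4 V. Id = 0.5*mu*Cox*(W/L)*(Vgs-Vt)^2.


Step 1: Overdrive voltage Vov = Vgs - Vt = 2.8 - 0.4 = 2.4 V
Step 2: W/L = 66/5 = 13.2
Step 3: Id = 0.5 * 262 * 1.074e-07 * 13.2 * 2.4^2
Step 4: Id = 1.07e-03 A

1.07e-03


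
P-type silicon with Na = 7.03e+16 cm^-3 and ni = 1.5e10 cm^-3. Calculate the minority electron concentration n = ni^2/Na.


Step 1: Majority hole concentration p ≈ Na = 7.03e+16 cm^-3
Step 2: n = ni^2 / Na = (1.5e10)^2 / 7.03e+16
Step 3: n = 3.20e+03 cm^-3

3.20e+03


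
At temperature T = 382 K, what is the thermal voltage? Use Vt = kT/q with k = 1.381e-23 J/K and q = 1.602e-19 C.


Step 1: kT = 1.381e-23 * 382 = 5.27542e-21 J
Step 2: Vt = kT/q = 5.27542e-21 / 1.602e-19
Step 3: Vt = 0.03293 V

0.03293


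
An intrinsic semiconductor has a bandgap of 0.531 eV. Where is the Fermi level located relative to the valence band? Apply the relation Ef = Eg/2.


Step 1: For an intrinsic semiconductor, the Fermi level sits at midgap.
Step 2: Ef = Eg / 2 = 0.531 / 2 = 0.2655 eV

0.2655


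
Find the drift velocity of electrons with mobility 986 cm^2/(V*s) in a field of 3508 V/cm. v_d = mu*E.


Step 1: v_d = mu * E
Step 2: v_d = 986 * 3508 = 3458888
Step 3: v_d = 3.46e+06 cm/s

3.46e+06


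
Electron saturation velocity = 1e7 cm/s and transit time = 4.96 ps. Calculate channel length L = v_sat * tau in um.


Step 1: tau in seconds = 4.96 ps * 1e-12 = 4.9600e-12 s
Step 2: L = v_sat * tau = 1e7 * 4.9600e-12 = 4.9600e-05 cm
Step 3: L in um = 4.9600e-05 * 1e4 = 0.496 um

0.496


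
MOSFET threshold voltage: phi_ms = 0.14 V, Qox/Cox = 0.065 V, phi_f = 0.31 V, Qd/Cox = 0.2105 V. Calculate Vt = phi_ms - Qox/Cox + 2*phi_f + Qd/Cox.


Step 1: Vt = phi_ms - Qox/Cox + 2*phi_f + Qd/Cox
Step 2: Vt = 0.14 - 0.065 + 2*0.31 + 0.2105
Step 3: Vt = 0.14 - 0.065 + 0.62 + 0.2105
Step 4: Vt = 0.9055 V

0.9055


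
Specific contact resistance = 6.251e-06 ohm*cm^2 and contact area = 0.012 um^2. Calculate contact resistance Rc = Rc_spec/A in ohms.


Step 1: Convert area to cm^2: 0.012 um^2 = 1.2000e-10 cm^2
Step 2: Rc = Rc_spec / A = 6.251e-06 / 1.2000e-10
Step 3: Rc = 5.21e+04 ohms

5.21e+04


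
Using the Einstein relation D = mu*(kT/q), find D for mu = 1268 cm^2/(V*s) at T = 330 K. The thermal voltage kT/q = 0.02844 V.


Step 1: D = mu * (kT/q)
Step 2: D = 1268 * 0.02844
Step 3: D = 36.06 cm^2/s

36.06


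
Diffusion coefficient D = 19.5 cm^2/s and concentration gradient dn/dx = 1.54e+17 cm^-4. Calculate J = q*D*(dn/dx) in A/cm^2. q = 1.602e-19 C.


Step 1: J = q * D * (dn/dx)
Step 2: J = 1.602e-19 * 19.5 * 1.54e+17
Step 3: J = 4.81e-01 A/cm^2

4.81e-01


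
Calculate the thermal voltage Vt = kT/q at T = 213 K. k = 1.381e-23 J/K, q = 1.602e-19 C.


Step 1: kT = 1.381e-23 * 213 = 2.94153e-21 J
Step 2: Vt = kT/q = 2.94153e-21 / 1.602e-19
Step 3: Vt = 0.01836 V

0.01836


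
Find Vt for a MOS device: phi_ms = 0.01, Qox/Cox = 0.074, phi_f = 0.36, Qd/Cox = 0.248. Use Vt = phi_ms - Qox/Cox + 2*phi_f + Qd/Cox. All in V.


Step 1: Vt = phi_ms - Qox/Cox + 2*phi_f + Qd/Cox
Step 2: Vt = 0.01 - 0.074 + 2*0.36 + 0.248
Step 3: Vt = 0.01 - 0.074 + 0.72 + 0.248
Step 4: Vt = 0.904 V

0.904


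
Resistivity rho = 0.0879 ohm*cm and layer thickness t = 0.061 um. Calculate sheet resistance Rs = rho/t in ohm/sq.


Step 1: Convert thickness to cm: t = 0.061 um = 6.1000e-06 cm
Step 2: Rs = rho / t = 0.0879 / 6.1000e-06
Step 3: Rs = 14409.8 ohm/sq

14409.8


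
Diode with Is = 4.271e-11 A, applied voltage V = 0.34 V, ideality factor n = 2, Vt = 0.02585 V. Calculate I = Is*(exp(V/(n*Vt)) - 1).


Step 1: V/(n*Vt) = 0.34/(2*0.02585) = 6.5764
Step 2: exp(6.5764) = 7.1795e+02
Step 3: I = 4.271e-11 * (7.1795e+02 - 1) = 3.06e-08 A

3.06e-08


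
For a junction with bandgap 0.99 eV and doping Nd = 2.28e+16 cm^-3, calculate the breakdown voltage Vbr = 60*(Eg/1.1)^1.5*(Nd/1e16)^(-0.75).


Step 1: Eg/1.1 = 0.99/1.1 = 0.900000
Step 2: (Eg/1.1)^1.5 = 0.900000^1.5 = 0.853815
Step 3: (Nd/1e16)^(-0.75) = (2.28)^(-0.75) = 0.538950
Step 4: Vbr = 60 * 0.853815 * 0.538950 = 27.6 V

27.6


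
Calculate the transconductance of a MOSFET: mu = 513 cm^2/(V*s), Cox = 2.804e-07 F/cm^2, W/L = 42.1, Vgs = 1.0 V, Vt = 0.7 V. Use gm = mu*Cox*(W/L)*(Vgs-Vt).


Step 1: Vov = Vgs - Vt = 1.0 - 0.7 = 0.3 V
Step 2: gm = mu * Cox * (W/L) * Vov
Step 3: gm = 513 * 2.804e-07 * 42.1 * 0.3 = 1.82e-03 S

1.82e-03


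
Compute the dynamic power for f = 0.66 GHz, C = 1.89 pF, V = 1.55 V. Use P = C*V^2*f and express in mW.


Step 1: V^2 = 1.55^2 = 2.4025 V^2
Step 2: P = C*V^2*f = 1.89e-12 F * 2.4025 * 0.66e9 Hz
Step 3: P = 2.9968785e-03 W
Step 4: P = 2.997 mW

2.997


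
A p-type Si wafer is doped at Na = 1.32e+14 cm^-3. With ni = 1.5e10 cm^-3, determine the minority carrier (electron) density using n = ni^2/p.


Step 1: Majority hole concentration p ≈ Na = 1.32e+14 cm^-3
Step 2: n = ni^2 / Na = (1.5e10)^2 / 1.32e+14
Step 3: n = 1.70e+06 cm^-3

1.70e+06


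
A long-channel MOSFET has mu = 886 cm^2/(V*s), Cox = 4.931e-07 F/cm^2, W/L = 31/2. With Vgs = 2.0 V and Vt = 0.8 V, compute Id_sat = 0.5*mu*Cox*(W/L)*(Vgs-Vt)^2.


Step 1: Overdrive voltage Vov = Vgs - Vt = 2.0 - 0.8 = 1.2 V
Step 2: W/L = 31/2 = 15.5
Step 3: Id = 0.5 * 886 * 4.931e-07 * 15.5 * 1.2^2
Step 4: Id = 4.88e-03 A

4.88e-03


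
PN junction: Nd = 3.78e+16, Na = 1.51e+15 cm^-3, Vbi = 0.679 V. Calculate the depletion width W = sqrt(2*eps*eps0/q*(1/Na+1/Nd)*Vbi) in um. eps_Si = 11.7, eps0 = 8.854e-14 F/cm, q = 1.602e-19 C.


Step 1: 1/Na + 1/Nd = 1/1.51e+15 + 1/3.78e+16 = 6.88707e-16
Step 2: 2*eps*eps0/q = 2*11.7*8.854e-14/1.602e-19 = 1.293281e+07
Step 3: W^2 = 1.293281e+07 * 6.88707e-16 * 0.679 = 6.04780e-09
Step 4: W = sqrt(6.04780e-09) = 7.777e-05 cm = 0.7777 um

0.7777


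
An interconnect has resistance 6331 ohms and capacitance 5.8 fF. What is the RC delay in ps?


Step 1: tau = R * C
Step 2: tau = 6331 * 5.8 fF = 6331 * 5.8e-15 F
Step 3: tau = 3.67198e-11 s = 36.7198 ps

36.7198


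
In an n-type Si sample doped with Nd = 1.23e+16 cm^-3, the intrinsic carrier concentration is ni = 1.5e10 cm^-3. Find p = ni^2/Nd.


Step 1: Since Nd >> ni, n ≈ Nd = 1.23e+16 cm^-3
Step 2: p = ni^2 / n = (1.5e10)^2 / 1.23e+16
Step 3: p = 2.25e20 / 1.23e+16 = 1.83e+04 cm^-3

1.83e+04


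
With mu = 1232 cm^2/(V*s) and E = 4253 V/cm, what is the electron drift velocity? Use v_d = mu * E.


Step 1: v_d = mu * E
Step 2: v_d = 1232 * 4253 = 5239696
Step 3: v_d = 5.24e+06 cm/s

5.24e+06


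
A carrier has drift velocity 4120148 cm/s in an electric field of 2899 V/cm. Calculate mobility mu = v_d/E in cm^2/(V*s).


Step 1: mu = v_d / E
Step 2: mu = 4120148 / 2899
Step 3: mu = 1421.23 cm^2/(V*s)

1421.23


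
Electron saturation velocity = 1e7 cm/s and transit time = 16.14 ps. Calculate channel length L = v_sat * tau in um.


Step 1: tau in seconds = 16.14 ps * 1e-12 = 1.6140e-11 s
Step 2: L = v_sat * tau = 1e7 * 1.6140e-11 = 1.6140e-04 cm
Step 3: L in um = 1.6140e-04 * 1e4 = 1.614 um

1.614


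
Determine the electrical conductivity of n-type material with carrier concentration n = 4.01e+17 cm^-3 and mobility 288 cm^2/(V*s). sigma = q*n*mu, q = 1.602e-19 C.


Step 1: sigma = q * n * mu
Step 2: sigma = 1.602e-19 * 4.01e+17 * 288
Step 3: sigma = 1.850e+01 S/cm

1.850e+01


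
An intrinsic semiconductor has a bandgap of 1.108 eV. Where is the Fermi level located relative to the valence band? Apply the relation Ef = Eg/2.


Step 1: For an intrinsic semiconductor, the Fermi level sits at midgap.
Step 2: Ef = Eg / 2 = 1.108 / 2 = 0.554 eV

0.554


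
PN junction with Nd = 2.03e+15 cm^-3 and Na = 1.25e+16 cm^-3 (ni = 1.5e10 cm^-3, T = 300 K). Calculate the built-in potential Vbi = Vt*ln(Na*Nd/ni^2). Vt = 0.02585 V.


Step 1: Compute Na*Nd/ni^2 = 1.25e+16 * 2.03e+15 / (1.5e10)^2 = 1.1278e+11
Step 2: ln(1.1278e+11) = 25.4487
Step 3: Vbi = 0.02585 * 25.4487 = 0.658 V

0.658


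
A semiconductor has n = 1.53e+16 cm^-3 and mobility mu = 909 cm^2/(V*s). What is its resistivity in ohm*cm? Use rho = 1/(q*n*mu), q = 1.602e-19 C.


Step 1: sigma = q * n * mu = 1.602e-19 * 1.53e+16 * 909 = 2.22801e+00 S/cm
Step 2: rho = 1 / sigma = 1 / 2.22801e+00 = 0.4488 ohm*cm

0.4488


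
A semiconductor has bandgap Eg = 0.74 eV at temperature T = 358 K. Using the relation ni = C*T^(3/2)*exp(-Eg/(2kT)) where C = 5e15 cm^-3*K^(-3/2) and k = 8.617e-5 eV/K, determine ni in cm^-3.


Step 1: Compute kT = 8.617e-5 * 358 = 0.03084886 eV
Step 2: Exponent = -Eg/(2kT) = -0.74/(2*0.03084886) = -11.99396
Step 3: T^(3/2) = 358^1.5 = 6773.68
Step 4: ni = 5e15 * 6773.68 * exp(-11.99396) = 2.09e+14 cm^-3

2.09e+14


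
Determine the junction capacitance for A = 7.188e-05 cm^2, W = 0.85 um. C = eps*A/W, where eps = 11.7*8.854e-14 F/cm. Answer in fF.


Step 1: eps_Si = 11.7 * 8.854e-14 = 1.035918e-12 F/cm
Step 2: W in cm = 0.85 * 1e-4 = 8.50e-05 cm
Step 3: C = 1.035918e-12 * 7.188e-05 / 8.50e-05 = 8.760210e-13 F
Step 4: C = 876.02 fF

876.02


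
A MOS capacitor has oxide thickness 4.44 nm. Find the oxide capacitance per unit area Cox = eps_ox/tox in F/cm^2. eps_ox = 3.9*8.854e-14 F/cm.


Step 1: eps_ox = 3.9 * 8.854e-14 = 3.45306e-13 F/cm
Step 2: tox in cm = 4.44 nm * 1e-7 = 4.4400e-07 cm
Step 3: Cox = 3.45306e-13 / 4.4400e-07 = 7.78e-07 F/cm^2

7.78e-07


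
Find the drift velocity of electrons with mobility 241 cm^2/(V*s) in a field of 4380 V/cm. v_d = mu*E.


Step 1: v_d = mu * E
Step 2: v_d = 241 * 4380 = 1055580
Step 3: v_d = 1.06e+06 cm/s

1.06e+06


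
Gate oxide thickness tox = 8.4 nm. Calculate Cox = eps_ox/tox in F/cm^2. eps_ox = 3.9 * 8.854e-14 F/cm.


Step 1: eps_ox = 3.9 * 8.854e-14 = 3.45306e-13 F/cm
Step 2: tox in cm = 8.4 nm * 1e-7 = 8.4000e-07 cm
Step 3: Cox = 3.45306e-13 / 8.4000e-07 = 4.11e-07 F/cm^2

4.11e-07


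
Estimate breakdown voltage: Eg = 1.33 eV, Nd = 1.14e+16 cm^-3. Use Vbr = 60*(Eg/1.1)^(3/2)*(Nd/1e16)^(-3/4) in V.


Step 1: Eg/1.1 = 1.33/1.1 = 1.209091
Step 2: (Eg/1.1)^1.5 = 1.209091^1.5 = 1.329500
Step 3: (Nd/1e16)^(-0.75) = (1.14)^(-0.75) = 0.906403
Step 4: Vbr = 60 * 1.329500 * 0.906403 = 72.3 V

72.3


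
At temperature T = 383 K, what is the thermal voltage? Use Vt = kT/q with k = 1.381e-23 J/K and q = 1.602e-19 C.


Step 1: kT = 1.381e-23 * 383 = 5.28923e-21 J
Step 2: Vt = kT/q = 5.28923e-21 / 1.602e-19
Step 3: Vt = 0.03302 V

0.03302


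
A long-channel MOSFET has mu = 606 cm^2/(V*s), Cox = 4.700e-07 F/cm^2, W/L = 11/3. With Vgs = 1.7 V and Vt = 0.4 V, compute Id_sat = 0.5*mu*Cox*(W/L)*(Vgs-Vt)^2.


Step 1: Overdrive voltage Vov = Vgs - Vt = 1.7 - 0.4 = 1.3 V
Step 2: W/L = 11/3 = 3.66667
Step 3: Id = 0.5 * 606 * 4.700e-07 * 3.66667 * 1.3^2
Step 4: Id = 8.82e-04 A

8.82e-04


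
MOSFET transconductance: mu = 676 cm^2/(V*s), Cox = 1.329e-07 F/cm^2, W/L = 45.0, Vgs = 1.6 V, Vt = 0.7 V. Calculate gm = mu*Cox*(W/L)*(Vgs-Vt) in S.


Step 1: Vov = Vgs - Vt = 1.6 - 0.7 = 0.9 V
Step 2: gm = mu * Cox * (W/L) * Vov
Step 3: gm = 676 * 1.329e-07 * 45.0 * 0.9 = 3.64e-03 S

3.64e-03


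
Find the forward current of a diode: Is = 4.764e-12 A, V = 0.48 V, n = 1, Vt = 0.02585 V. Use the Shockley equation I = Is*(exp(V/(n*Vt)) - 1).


Step 1: V/(n*Vt) = 0.48/(1*0.02585) = 18.5687
Step 2: exp(18.5687) = 1.1595e+08
Step 3: I = 4.764e-12 * (1.1595e+08 - 1) = 5.52e-04 A

5.52e-04


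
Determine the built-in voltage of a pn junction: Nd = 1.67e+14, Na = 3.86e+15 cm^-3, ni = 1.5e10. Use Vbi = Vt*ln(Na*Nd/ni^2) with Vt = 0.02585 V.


Step 1: Compute Na*Nd/ni^2 = 3.86e+15 * 1.67e+14 / (1.5e10)^2 = 2.8650e+09
Step 2: ln(2.8650e+09) = 21.7758
Step 3: Vbi = 0.02585 * 21.7758 = 0.563 V

0.563


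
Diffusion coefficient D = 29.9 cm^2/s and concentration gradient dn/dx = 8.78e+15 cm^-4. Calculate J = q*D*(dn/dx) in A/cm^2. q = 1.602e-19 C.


Step 1: J = q * D * (dn/dx)
Step 2: J = 1.602e-19 * 29.9 * 8.78e+15
Step 3: J = 4.21e-02 A/cm^2

4.21e-02


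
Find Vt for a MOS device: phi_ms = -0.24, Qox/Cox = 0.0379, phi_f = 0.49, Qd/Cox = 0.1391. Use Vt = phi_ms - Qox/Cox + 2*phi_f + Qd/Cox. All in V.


Step 1: Vt = phi_ms - Qox/Cox + 2*phi_f + Qd/Cox
Step 2: Vt = -0.24 - 0.0379 + 2*0.49 + 0.1391
Step 3: Vt = -0.24 - 0.0379 + 0.98 + 0.1391
Step 4: Vt = 0.8412 V

0.8412


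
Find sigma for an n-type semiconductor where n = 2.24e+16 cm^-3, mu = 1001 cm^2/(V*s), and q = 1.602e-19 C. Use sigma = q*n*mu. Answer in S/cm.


Step 1: sigma = q * n * mu
Step 2: sigma = 1.602e-19 * 2.24e+16 * 1001
Step 3: sigma = 3.592e+00 S/cm

3.592e+00


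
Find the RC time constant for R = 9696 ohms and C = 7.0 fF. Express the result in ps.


Step 1: tau = R * C
Step 2: tau = 9696 * 7.0 fF = 9696 * 7.0e-15 F
Step 3: tau = 6.7872e-11 s = 67.872 ps

67.872


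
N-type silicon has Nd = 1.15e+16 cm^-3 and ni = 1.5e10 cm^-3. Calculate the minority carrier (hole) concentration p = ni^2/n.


Step 1: Since Nd >> ni, n ≈ Nd = 1.15e+16 cm^-3
Step 2: p = ni^2 / n = (1.5e10)^2 / 1.15e+16
Step 3: p = 2.25e20 / 1.15e+16 = 1.96e+04 cm^-3

1.96e+04


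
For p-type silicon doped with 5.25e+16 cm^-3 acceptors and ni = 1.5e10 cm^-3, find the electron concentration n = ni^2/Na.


Step 1: Majority hole concentration p ≈ Na = 5.25e+16 cm^-3
Step 2: n = ni^2 / Na = (1.5e10)^2 / 5.25e+16
Step 3: n = 4.29e+03 cm^-3

4.29e+03


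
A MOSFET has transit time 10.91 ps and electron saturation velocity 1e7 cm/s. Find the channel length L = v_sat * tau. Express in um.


Step 1: tau in seconds = 10.91 ps * 1e-12 = 1.0910e-11 s
Step 2: L = v_sat * tau = 1e7 * 1.0910e-11 = 1.0910e-04 cm
Step 3: L in um = 1.0910e-04 * 1e4 = 1.091 um

1.091


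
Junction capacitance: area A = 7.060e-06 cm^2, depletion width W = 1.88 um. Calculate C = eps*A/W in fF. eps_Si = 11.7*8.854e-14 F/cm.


Step 1: eps_Si = 11.7 * 8.854e-14 = 1.035918e-12 F/cm
Step 2: W in cm = 1.88 * 1e-4 = 1.88e-04 cm
Step 3: C = 1.035918e-12 * 7.060e-06 / 1.88e-04 = 3.890203e-14 F
Step 4: C = 38.9 fF

38.9


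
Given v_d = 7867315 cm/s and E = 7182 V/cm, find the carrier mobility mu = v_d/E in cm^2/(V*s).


Step 1: mu = v_d / E
Step 2: mu = 7867315 / 7182
Step 3: mu = 1095.42 cm^2/(V*s)

1095.42


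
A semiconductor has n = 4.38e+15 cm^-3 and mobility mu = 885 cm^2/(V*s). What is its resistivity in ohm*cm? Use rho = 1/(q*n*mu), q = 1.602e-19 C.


Step 1: sigma = q * n * mu = 1.602e-19 * 4.38e+15 * 885 = 6.20983e-01 S/cm
Step 2: rho = 1 / sigma = 1 / 6.20983e-01 = 1.61 ohm*cm

1.61


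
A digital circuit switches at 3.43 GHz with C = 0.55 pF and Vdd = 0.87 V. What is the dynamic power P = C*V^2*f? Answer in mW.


Step 1: V^2 = 0.87^2 = 0.7569 V^2
Step 2: P = C*V^2*f = 0.55e-12 F * 0.7569 * 3.43e9 Hz
Step 3: P = 1.42789185e-03 W
Step 4: P = 1.428 mW

1.428


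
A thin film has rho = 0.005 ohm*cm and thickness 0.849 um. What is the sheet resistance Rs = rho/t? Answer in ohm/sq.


Step 1: Convert thickness to cm: t = 0.849 um = 8.4900e-05 cm
Step 2: Rs = rho / t = 0.005 / 8.4900e-05
Step 3: Rs = 58.9 ohm/sq

58.9


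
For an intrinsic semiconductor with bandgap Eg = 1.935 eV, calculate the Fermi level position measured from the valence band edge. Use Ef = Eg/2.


Step 1: For an intrinsic semiconductor, the Fermi level sits at midgap.
Step 2: Ef = Eg / 2 = 1.935 / 2 = 0.9675 eV

0.9675


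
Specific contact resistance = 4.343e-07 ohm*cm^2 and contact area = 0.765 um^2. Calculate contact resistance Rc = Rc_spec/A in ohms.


Step 1: Convert area to cm^2: 0.765 um^2 = 7.6500e-09 cm^2
Step 2: Rc = Rc_spec / A = 4.343e-07 / 7.6500e-09
Step 3: Rc = 5.68e+01 ohms

5.68e+01


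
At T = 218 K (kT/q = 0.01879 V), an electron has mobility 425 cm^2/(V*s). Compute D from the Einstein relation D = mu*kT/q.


Step 1: D = mu * (kT/q)
Step 2: D = 425 * 0.01879
Step 3: D = 7.99 cm^2/s

7.99


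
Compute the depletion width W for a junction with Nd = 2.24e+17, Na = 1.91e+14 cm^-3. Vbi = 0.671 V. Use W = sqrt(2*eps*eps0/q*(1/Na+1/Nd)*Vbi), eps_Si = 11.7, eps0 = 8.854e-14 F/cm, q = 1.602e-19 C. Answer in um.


Step 1: 1/Na + 1/Nd = 1/1.91e+14 + 1/2.24e+17 = 5.24007e-15
Step 2: 2*eps*eps0/q = 2*11.7*8.854e-14/1.602e-19 = 1.293281e+07
Step 3: W^2 = 1.293281e+07 * 5.24007e-15 * 0.671 = 4.54729e-08
Step 4: W = sqrt(4.54729e-08) = 2.132e-04 cm = 2.132 um

2.132


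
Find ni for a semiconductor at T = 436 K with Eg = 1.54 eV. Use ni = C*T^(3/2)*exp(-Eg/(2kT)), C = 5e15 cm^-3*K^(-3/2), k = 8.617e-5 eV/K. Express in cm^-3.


Step 1: Compute kT = 8.617e-5 * 436 = 0.03757012 eV
Step 2: Exponent = -Eg/(2kT) = -1.54/(2*0.03757012) = -20.49501
Step 3: T^(3/2) = 436^1.5 = 9103.95
Step 4: ni = 5e15 * 9103.95 * exp(-20.49501) = 5.72e+10 cm^-3

5.72e+10


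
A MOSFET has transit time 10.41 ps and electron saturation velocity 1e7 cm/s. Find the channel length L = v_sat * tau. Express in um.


Step 1: tau in seconds = 10.41 ps * 1e-12 = 1.0410e-11 s
Step 2: L = v_sat * tau = 1e7 * 1.0410e-11 = 1.0410e-04 cm
Step 3: L in um = 1.0410e-04 * 1e4 = 1.041 um

1.041


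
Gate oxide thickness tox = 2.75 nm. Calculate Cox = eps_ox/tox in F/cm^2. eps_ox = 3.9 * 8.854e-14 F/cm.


Step 1: eps_ox = 3.9 * 8.854e-14 = 3.45306e-13 F/cm
Step 2: tox in cm = 2.75 nm * 1e-7 = 2.7500e-07 cm
Step 3: Cox = 3.45306e-13 / 2.7500e-07 = 1.26e-06 F/cm^2

1.26e-06


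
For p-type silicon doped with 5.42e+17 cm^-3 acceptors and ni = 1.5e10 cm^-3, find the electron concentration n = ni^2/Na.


Step 1: Majority hole concentration p ≈ Na = 5.42e+17 cm^-3
Step 2: n = ni^2 / Na = (1.5e10)^2 / 5.42e+17
Step 3: n = 4.15e+02 cm^-3

4.15e+02


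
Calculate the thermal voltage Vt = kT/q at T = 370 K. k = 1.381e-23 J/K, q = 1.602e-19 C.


Step 1: kT = 1.381e-23 * 370 = 5.1097e-21 J
Step 2: Vt = kT/q = 5.1097e-21 / 1.602e-19
Step 3: Vt = 0.0319 V

0.0319


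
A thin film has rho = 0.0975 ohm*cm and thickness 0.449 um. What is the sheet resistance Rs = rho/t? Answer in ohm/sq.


Step 1: Convert thickness to cm: t = 0.449 um = 4.4900e-05 cm
Step 2: Rs = rho / t = 0.0975 / 4.4900e-05
Step 3: Rs = 2171.5 ohm/sq

2171.5


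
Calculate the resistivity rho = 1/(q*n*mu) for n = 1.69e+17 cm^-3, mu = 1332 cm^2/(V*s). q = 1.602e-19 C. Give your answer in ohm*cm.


Step 1: sigma = q * n * mu = 1.602e-19 * 1.69e+17 * 1332 = 3.60623e+01 S/cm
Step 2: rho = 1 / sigma = 1 / 3.60623e+01 = 0.02773 ohm*cm

0.02773


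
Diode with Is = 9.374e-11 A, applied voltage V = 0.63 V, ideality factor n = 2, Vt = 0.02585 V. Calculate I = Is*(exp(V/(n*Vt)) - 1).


Step 1: V/(n*Vt) = 0.63/(2*0.02585) = 12.1857
Step 2: exp(12.1857) = 1.9597e+05
Step 3: I = 9.374e-11 * (1.9597e+05 - 1) = 1.84e-05 A

1.84e-05


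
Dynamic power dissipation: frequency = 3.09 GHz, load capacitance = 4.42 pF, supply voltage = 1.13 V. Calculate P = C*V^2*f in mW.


Step 1: V^2 = 1.13^2 = 1.2769 V^2
Step 2: P = C*V^2*f = 4.42e-12 F * 1.2769 * 3.09e9 Hz
Step 3: P = 1.743964482e-02 W
Step 4: P = 17.44 mW

17.44


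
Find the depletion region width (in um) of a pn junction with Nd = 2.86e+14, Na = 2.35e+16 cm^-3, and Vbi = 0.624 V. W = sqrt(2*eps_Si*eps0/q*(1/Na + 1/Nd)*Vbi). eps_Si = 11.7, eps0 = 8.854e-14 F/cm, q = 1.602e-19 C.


Step 1: 1/Na + 1/Nd = 1/2.35e+16 + 1/2.86e+14 = 3.53906e-15
Step 2: 2*eps*eps0/q = 2*11.7*8.854e-14/1.602e-19 = 1.293281e+07
Step 3: W^2 = 1.293281e+07 * 3.53906e-15 * 0.624 = 2.85605e-08
Step 4: W = sqrt(2.85605e-08) = 1.690e-04 cm = 1.69 um

1.69


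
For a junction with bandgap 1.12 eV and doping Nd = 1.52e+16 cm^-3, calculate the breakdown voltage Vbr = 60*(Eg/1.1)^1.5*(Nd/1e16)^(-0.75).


Step 1: Eg/1.1 = 1.12/1.1 = 1.018182
Step 2: (Eg/1.1)^1.5 = 1.018182^1.5 = 1.027397
Step 3: (Nd/1e16)^(-0.75) = (1.52)^(-0.75) = 0.730495
Step 4: Vbr = 60 * 1.027397 * 0.730495 = 45.0 V

45.0
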